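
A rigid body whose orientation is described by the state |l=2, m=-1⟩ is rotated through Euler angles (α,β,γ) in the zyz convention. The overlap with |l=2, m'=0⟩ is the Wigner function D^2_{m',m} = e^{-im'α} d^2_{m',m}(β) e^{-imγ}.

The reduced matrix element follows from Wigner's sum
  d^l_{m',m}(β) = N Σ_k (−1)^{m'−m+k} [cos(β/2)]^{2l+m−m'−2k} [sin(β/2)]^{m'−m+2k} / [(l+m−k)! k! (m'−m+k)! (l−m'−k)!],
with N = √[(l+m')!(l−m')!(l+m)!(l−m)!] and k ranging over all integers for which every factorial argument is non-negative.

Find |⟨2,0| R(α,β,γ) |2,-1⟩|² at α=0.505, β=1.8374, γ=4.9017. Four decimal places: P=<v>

First d^2_{0,-1}(β=1.8374), then the phase factors e^{-i(0)α} and e^{-i(-1)γ}:
Half-angle: c=0.606854, s=0.794813. N=√(2·2·1·6)=4.898979
Admissible k: 0..1 (factorial args all ≥0)
  k=0: (−1)^1·4.8990/(2)·0.6069^3·0.7948^1 = -0.435104
  k=1: (−1)^2·4.8990/(2)·0.6069^1·0.7948^3 = +0.746372
d^2_{0,-1}(1.8374) = -0.435104 +0.746372 = +0.311268
|D^2_{0,-1}|² = |d^2_{0,-1}(β)|² = (+0.311268)² = 0.096888 (the z-rotation phases have unit modulus)

P=0.0969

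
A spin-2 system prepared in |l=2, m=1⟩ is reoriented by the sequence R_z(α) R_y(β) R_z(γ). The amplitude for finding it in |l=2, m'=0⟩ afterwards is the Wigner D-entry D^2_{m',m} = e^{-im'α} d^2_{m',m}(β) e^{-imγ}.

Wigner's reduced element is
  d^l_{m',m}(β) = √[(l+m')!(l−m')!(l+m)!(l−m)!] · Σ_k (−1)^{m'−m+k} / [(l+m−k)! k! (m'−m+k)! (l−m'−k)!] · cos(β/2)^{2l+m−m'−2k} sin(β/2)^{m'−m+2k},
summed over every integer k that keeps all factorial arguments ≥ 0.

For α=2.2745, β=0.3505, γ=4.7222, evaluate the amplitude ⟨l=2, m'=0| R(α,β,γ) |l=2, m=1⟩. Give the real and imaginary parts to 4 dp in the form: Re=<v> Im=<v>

Re=0.0039 Im=0.3950

D^2_{0,1}(2.2745,0.3505,4.7222) = e^{-i·0·2.2745}·d^2_{0,1}(0.3505)·e^{-i·1·4.7222}. Compute d first:
c=cos(0.3505/2)=0.984683, s=sin(0.3505/2)=0.174354; N=√[2·2·6·1]=4.898979
Admissible k: 1..2 (factorial args all ≥0)
  k=1: (−1)^0·4.8990/(2)·0.9847^3·0.1744^1 = +0.407753
  k=2: (−1)^1·4.8990/(2)·0.9847^1·0.1744^3 = -0.012784
d^2_{0,1}(0.3505) = +0.407753 -0.012784 = +0.394969
Phases: e^{-i·(0)·2.2745}=+1.000000+0.000000i, e^{-i·(1)·4.7222}=+0.009811+0.999952i ⇒ D=+0.003875+0.394950i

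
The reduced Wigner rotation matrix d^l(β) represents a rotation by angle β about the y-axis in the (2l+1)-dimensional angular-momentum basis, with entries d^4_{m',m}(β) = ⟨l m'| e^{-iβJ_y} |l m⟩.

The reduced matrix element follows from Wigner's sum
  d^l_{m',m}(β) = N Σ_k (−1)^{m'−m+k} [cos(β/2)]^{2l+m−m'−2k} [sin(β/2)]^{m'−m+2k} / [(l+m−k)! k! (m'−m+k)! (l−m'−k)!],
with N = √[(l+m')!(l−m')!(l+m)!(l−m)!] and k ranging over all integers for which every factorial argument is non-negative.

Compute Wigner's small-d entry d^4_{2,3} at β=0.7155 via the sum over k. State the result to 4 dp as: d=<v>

d=0.4814

d^4_{2,3}(β=0.7155) via Wigner's sum:
Half-angle: c=0.936687, s=0.350168. N=√(720·2·5040·1)=2693.993318
k∈{1,2} keeps every argument non-negative
  k=1: (−1)^0·2693.9933/(720)·0.9367^7·0.3502^1 = +0.828899
  k=2: (−1)^1·2693.9933/(240)·0.9367^5·0.3502^3 = -0.347525
d^4_{2,3}(0.7155) = +0.828899 -0.347525 = +0.481374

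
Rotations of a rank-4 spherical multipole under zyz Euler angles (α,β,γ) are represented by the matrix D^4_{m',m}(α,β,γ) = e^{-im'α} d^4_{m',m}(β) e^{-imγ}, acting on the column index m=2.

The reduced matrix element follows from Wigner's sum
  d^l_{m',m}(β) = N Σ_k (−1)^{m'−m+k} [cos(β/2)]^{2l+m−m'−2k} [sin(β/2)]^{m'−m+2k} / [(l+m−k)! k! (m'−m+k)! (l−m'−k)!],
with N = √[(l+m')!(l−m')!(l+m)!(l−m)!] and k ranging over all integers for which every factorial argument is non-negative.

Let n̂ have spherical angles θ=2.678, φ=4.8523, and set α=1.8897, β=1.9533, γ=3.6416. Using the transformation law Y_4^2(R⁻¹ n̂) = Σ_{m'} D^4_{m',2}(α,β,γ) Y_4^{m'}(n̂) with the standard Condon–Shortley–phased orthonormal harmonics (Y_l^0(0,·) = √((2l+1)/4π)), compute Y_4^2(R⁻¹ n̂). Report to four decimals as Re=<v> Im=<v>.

Re=-0.2134 Im=0.2382

Need the full column D^4_{m',2} for m'=−4..4 at α=1.8897, β=1.9533, γ=3.6416.
cos(β/2)=0.559802, sin(β/2)=0.828627
d^4_{-4,2}: single k=6 term ⇒ +0.536785;  D = +0.516528+0.146072i
d^4_{-3,2}: k∈[5..6] ⇒ +0.769276 -0.561837 = +0.207439;  D = -0.008980-0.207244i
d^4_{-2,2}: k∈[4..6] ⇒ +0.694486 -1.217315 +0.222265 = -0.300564;  D = +0.281063-0.106502i
d^4_{-1,2}: k∈[3..5] ⇒ +0.442346 -1.453795 +0.637064 = -0.374385;  D = -0.235734-0.290850i
d^4_{0,2}: k∈[2..4] ⇒ +0.200467 -1.171284 +0.962372 = -0.008444;  D = -0.004562+0.007106i
d^4_{1,2}: k∈[1..3] ⇒ +0.060567 -0.663519 +0.969197 = +0.366244;  D = -0.354688-0.091276i
d^4_{2,2}: k∈[0..2] ⇒ +0.009644 -0.253573 +0.694486 = +0.450557;  D = +0.030176+0.449545i
d^4_{3,2}: k∈[0..1] ⇒ -0.053415 +0.351101 = +0.297687;  D = +0.275791-0.112055i
d^4_{4,2}: single k=0 term ⇒ +0.111815;  D = -0.072446-0.085172i
Y_4^{m'}(θ=2.678,φ=4.8523) and Σ D·Y over m':
  (+0.5165+0.1461i)·(+0.0150-0.0094i)  (-0.0090-0.2072i)·(+0.0408+0.0914i)  (+0.2811-0.1065i)·(-0.2957+0.0850i)  (-0.2357-0.2909i)·(-0.0686-0.4872i)  (-0.0046+0.0071i)·(+0.1482+0.0000i)  (-0.3547-0.0913i)·(+0.0686-0.4872i)  (+0.0302+0.4495i)·(-0.2957-0.0850i)  (+0.2758-0.1121i)·(-0.0408+0.0914i)  (-0.0724-0.0852i)·(+0.0150+0.0094i)
Y_4^2(R⁻¹ n̂) = -0.213407+0.238169i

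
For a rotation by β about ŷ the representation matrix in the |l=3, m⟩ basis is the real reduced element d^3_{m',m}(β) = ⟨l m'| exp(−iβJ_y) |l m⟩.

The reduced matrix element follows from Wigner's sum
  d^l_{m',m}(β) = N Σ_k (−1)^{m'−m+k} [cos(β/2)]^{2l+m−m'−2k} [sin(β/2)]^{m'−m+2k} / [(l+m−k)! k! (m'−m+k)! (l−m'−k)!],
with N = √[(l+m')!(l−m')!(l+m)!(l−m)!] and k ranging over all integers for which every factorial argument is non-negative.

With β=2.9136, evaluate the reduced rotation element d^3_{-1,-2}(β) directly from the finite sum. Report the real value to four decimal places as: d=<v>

d=0.0091

d^3_{-1,-2}(β=2.9136) via Wigner's sum:
With c≡cos(β/2)=0.113750 and s≡sin(β/2)=0.993509, N=[2·24·1·120]^{1/2}=75.894664
The bounds max(0,m−m')=0 and min(l+m,l−m')=1 give 2 terms
  k=0: (−1)^1·75.8947/(24)·0.1137^5·0.9935^1 = -0.000060
  k=1: (−1)^2·75.8947/(12)·0.1137^3·0.9935^3 = +0.009128
d^3_{-1,-2}(2.9136) = -0.000060 +0.009128 = +0.009069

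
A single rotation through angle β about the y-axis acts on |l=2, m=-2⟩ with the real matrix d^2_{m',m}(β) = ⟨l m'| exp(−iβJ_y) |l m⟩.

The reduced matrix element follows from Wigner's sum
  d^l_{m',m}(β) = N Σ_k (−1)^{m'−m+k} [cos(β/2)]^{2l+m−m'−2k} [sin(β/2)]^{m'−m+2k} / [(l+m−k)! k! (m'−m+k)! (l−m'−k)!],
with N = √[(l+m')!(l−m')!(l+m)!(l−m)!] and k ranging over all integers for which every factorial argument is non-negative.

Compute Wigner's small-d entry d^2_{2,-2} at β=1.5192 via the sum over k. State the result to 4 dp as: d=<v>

d^2_{2,-2}(β=1.5192) via Wigner's sum:
c=cos(1.5192/2)=0.725112, s=sin(1.5192/2)=0.688631; N=√[24·1·1·24]=24.000000
k: max(0,(-2)−(2))=0 … min(2+(-2),2−(2))=0
  k=0: (−1)^4·24.0000/(24)·0.7251^0·0.6886^4 = +0.224878
d^2_{2,-2}(1.5192) = +0.224878

d=0.2249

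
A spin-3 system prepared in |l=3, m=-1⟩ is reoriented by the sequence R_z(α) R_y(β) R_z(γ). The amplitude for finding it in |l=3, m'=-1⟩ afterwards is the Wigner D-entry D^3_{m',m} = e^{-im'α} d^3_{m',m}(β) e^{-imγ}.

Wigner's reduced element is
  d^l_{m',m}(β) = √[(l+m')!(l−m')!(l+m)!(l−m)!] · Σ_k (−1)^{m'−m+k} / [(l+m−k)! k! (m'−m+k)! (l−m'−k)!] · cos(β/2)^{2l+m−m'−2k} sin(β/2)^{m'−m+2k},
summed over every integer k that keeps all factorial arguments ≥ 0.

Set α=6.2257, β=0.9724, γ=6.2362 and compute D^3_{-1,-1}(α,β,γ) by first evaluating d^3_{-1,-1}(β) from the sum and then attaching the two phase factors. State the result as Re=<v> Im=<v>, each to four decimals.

Re=-0.3641 Im=0.0382

D^3_{-1,-1}(6.2257,0.9724,6.2362) = e^{-i·-1·6.2257}·d^3_{-1,-1}(0.9724)·e^{-i·-1·6.2362}. Compute d first:
Half-angle: c=0.884115, s=0.467270. N=√(2·24·2·24)=48.000000
Admissible k: 0..2 (factorial args all ≥0)
  k=0: (−1)^0·48.0000/(48)·0.8841^6·0.4673^0 = +0.477587
  k=1: (−1)^1·48.0000/(6)·0.8841^4·0.4673^2 = -1.067235
  k=2: (−1)^2·48.0000/(8)·0.8841^2·0.4673^4 = +0.223583
d^3_{-1,-1}(0.9724) = +0.477587 -1.067235 +0.223583 = -0.366065
D = (+0.998348-0.057454i)·(-0.366065)·(+0.998896-0.046968i) = -0.364069+0.038173i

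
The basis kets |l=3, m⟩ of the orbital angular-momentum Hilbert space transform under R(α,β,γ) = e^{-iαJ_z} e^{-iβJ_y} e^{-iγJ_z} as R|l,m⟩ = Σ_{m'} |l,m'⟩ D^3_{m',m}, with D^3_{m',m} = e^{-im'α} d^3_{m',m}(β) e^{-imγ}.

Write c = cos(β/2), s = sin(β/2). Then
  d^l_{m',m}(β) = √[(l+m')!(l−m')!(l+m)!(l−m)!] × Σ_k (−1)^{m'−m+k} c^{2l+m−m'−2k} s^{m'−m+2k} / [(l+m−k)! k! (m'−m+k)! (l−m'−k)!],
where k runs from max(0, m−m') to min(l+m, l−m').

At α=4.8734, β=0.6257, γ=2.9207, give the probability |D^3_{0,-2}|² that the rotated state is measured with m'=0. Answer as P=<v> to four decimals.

Split into d^3_{0,-2}(β=0.6257) × two z-phases.
Half-angle: c=0.951460, s=0.307772. N=√(6·6·1·120)=65.726707
The bounds max(0,m−m')=0 and min(l+m,l−m')=1 give 2 terms
  k=0: (−1)^2·65.7267/(12)·0.9515^4·0.3078^2 = +0.425187
  k=1: (−1)^3·65.7267/(12)·0.9515^2·0.3078^4 = -0.044489
d^3_{0,-2}(0.6257) = +0.425187 -0.044489 = +0.380698
|D^3_{0,-2}|² = |d^3_{0,-2}(β)|² = (+0.380698)² = 0.144931 (the z-rotation phases have unit modulus)

P=0.1449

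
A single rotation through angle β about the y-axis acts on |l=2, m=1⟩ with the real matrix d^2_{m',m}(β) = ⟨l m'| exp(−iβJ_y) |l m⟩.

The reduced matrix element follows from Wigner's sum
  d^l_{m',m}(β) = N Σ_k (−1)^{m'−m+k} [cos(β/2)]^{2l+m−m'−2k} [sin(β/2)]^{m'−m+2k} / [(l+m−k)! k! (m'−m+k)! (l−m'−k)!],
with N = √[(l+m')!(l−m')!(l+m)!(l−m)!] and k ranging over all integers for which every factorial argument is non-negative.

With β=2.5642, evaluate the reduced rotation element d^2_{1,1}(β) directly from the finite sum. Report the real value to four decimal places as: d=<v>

d=-0.2169

d^2_{1,1}(β=2.5642) via Wigner's sum:
c=cos(2.5642/2)=0.284703, s=sin(2.5642/2)=0.958616; N=√[6·1·6·1]=6.000000
The bounds max(0,m−m')=0 and min(l+m,l−m')=1 give 2 terms
  k=0: (−1)^0·6.0000/(6)·0.2847^4·0.9586^0 = +0.006570
  k=1: (−1)^1·6.0000/(2)·0.2847^2·0.9586^2 = -0.223457
d^2_{1,1}(2.5642) = +0.006570 -0.223457 = -0.216887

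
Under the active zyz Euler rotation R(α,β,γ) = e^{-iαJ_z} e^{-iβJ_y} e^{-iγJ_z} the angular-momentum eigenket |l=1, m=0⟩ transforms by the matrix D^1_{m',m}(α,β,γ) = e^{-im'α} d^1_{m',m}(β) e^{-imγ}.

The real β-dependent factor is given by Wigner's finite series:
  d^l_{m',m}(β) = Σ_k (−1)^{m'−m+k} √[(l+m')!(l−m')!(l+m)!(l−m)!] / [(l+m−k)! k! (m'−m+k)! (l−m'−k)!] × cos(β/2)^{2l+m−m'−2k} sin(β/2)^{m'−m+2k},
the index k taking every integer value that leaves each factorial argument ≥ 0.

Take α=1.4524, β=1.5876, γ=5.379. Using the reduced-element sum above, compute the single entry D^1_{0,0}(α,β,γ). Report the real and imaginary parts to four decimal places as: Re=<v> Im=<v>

Split into d^1_{0,0}(β=1.5876) × two z-phases.
With c≡cos(β/2)=0.701141 and s≡sin(β/2)=0.713023, N=[1·1·1·1]^{1/2}=1.000000
k: max(0,(0)−(0))=0 … min(1+(0),1−(0))=1
  k=0: (−1)^0·1.0000/(1)·0.7011^2·0.7130^0 = +0.491599
  k=1: (−1)^1·1.0000/(1)·0.7011^0·0.7130^2 = -0.508401
d^1_{0,0}(1.5876) = +0.491599 -0.508401 = -0.016803
D = (+1.000000+0.000000i)·(-0.016803)·(+1.000000+0.000000i) = -0.016803+0.000000i

Re=-0.0168 Im=0.0000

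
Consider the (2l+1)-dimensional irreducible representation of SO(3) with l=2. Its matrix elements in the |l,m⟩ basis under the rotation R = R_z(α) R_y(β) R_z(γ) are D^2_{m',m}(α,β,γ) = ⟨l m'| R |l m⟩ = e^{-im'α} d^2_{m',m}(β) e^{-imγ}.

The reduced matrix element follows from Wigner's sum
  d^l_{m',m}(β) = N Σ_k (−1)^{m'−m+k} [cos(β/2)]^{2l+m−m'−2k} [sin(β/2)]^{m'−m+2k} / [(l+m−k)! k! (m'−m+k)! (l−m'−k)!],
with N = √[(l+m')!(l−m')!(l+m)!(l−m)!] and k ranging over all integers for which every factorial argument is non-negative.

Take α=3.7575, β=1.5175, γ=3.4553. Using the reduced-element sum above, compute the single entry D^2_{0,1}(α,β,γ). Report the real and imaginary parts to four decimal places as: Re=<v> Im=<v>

D^2_{0,1}(3.7575,1.5175,3.4553) = e^{-i·0·3.7575}·d^2_{0,1}(1.5175)·e^{-i·1·3.4553}. Compute d first:
With c≡cos(β/2)=0.725697 and s≡sin(β/2)=0.688015, N=[2·2·6·1]^{1/2}=4.898979
The bounds max(0,m−m')=1 and min(l+m,l−m')=2 give 2 terms
  k=1: (−1)^0·4.8990/(2)·0.7257^3·0.6880^1 = +0.644078
  k=2: (−1)^1·4.8990/(2)·0.7257^1·0.6880^3 = -0.578927
d^2_{0,1}(1.5175) = +0.644078 -0.578927 = +0.065151
D = (+1.000000+0.000000i)·(+0.065151)·(-0.951196+0.308587i) = -0.061971+0.020105i

Re=-0.0620 Im=0.0201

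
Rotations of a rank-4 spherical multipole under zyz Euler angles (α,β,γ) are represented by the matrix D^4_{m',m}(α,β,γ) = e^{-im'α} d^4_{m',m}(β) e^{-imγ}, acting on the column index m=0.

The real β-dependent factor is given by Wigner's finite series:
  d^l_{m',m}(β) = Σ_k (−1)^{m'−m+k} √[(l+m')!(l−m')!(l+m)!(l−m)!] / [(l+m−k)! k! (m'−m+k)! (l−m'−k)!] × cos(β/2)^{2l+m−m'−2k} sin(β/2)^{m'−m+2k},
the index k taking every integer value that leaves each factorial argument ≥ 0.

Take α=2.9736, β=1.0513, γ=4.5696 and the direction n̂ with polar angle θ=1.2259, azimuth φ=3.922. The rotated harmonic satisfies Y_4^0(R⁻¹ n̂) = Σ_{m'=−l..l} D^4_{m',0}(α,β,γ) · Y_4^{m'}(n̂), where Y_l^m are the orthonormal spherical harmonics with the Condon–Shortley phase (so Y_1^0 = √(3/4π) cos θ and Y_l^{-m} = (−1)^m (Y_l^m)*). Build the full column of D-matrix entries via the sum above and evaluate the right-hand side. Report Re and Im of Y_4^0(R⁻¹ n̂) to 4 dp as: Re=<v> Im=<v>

Need the full column D^4_{m',0} for m'=−4..4 at α=2.9736, β=1.0513, γ=4.5696.
cos(β/2)=0.864998, sin(β/2)=0.501775
d^4_{-4,0}: single k=4 term ⇒ +0.296925;  D = +0.232372-0.184845i
d^4_{-3,0}: k∈[3..4] ⇒ +0.723881 -0.243588 = +0.480293;  D = -0.420578+0.231940i
d^4_{-2,0}: k∈[2..4] ⇒ +1.000531 -0.897817 +0.113294 = +0.216008;  D = +0.203930-0.071218i
d^4_{-1,0}: k∈[1..4] ⇒ +0.813074 -1.641609 +0.552406 -0.030981 = -0.307110;  D = +0.302787-0.051350i
d^4_{0,0}: k∈[0..4] ⇒ +0.313416 -1.687443 +1.277616 -0.191076 +0.004019 = -0.283469;  D = -0.283469+0.000000i
d^4_{1,0}: k∈[0..3] ⇒ -0.813074 +1.641609 -0.552406 +0.030981 = +0.307110;  D = -0.302787-0.051350i
d^4_{2,0}: k∈[0..2] ⇒ +1.000531 -0.897817 +0.113294 = +0.216008;  D = +0.203930+0.071218i
d^4_{3,0}: k∈[0..1] ⇒ -0.723881 +0.243588 = -0.480293;  D = +0.420578+0.231940i
d^4_{4,0}: single k=0 term ⇒ +0.296925;  D = +0.232372+0.184845i
Y_4^{m'}(θ=1.2259,φ=3.922) and Σ D·Y over m':
  (+0.2324-0.1848i)·(-0.3471-0.0069i)  (-0.4206+0.2319i)·(+0.2457+0.2531i)  (+0.2039-0.0712i)·(-0.0006+0.0592i)  (+0.3028-0.0513i)·(+0.2353-0.2330i)  (-0.2835+0.0000i)·(+0.0030+0.0000i)  (-0.3028-0.0513i)·(-0.2353-0.2330i)  (+0.2039+0.0712i)·(-0.0006-0.0592i)  (+0.4206+0.2319i)·(-0.2457+0.2531i)  (+0.2324+0.1848i)·(-0.3471+0.0069i)
Y_4^0(R⁻¹ n̂) = -0.362000+0.000000i

Re=-0.3620 Im=0.0000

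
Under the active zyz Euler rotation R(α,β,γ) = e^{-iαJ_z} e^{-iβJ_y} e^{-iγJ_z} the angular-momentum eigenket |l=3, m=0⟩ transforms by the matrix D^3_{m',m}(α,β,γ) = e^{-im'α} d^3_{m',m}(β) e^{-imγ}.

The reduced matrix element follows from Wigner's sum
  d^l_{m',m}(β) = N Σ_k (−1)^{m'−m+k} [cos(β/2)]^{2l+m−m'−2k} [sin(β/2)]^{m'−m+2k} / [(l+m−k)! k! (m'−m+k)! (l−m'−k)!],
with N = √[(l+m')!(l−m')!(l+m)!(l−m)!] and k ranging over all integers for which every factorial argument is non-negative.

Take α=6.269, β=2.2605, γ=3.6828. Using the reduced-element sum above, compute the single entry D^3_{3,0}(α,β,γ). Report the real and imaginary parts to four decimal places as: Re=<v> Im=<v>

Re=-0.2564 Im=-0.0109

D^3_{3,0}(6.269,2.2605,3.6828) = e^{-i·3·6.269}·d^3_{3,0}(2.2605)·e^{-i·0·3.6828}. Compute d first:
c=cos(2.2605/2)=0.426434, s=sin(2.2605/2)=0.904519; N=√[720·1·6·6]=160.996894
k∈{0} keeps every argument non-negative
  k=0: (−1)^3·160.9969/(36)·0.4264^3·0.9045^3 = -0.256639
d^3_{3,0}(2.2605) = -0.256639
Attach z-rotation phases: D = e^{-i(3)(6.269)}·(-0.256639)·e^{-i(0)(3.6828)} = -0.256406-0.010918i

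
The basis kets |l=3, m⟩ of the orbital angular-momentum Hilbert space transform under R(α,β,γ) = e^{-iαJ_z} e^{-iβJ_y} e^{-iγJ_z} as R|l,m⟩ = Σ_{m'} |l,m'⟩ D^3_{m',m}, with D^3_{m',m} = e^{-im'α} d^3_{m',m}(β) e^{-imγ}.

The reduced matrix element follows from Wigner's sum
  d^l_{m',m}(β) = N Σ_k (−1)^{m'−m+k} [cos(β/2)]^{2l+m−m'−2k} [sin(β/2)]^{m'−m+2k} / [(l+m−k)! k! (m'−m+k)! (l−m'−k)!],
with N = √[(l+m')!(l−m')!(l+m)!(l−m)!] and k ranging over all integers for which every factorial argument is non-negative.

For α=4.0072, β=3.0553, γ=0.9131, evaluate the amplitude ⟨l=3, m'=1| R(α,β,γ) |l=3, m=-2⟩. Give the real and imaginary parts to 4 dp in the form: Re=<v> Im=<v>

Re=-0.0775 Im=-0.1108

First d^3_{1,-2}(β=3.0553), then the phase factors e^{-i(1)α} and e^{-i(-2)γ}:
Half-angle: c=0.043133, s=0.999069. N=√(24·2·1·120)=75.894664
Admissible k: 0..1 (factorial args all ≥0)
  k=0: (−1)^3·75.8947/(12)·0.0431^3·0.9991^3 = -0.000506
  k=1: (−1)^4·75.8947/(24)·0.0431^1·0.9991^5 = +0.135765
d^3_{1,-2}(3.0553) = -0.000506 +0.135765 = +0.135259
Phases: e^{-i·(1)·4.0072}=-0.648178+0.761489i, e^{-i·(-2)·0.9131}=-0.252636+0.967561i ⇒ D=-0.077508-0.110849i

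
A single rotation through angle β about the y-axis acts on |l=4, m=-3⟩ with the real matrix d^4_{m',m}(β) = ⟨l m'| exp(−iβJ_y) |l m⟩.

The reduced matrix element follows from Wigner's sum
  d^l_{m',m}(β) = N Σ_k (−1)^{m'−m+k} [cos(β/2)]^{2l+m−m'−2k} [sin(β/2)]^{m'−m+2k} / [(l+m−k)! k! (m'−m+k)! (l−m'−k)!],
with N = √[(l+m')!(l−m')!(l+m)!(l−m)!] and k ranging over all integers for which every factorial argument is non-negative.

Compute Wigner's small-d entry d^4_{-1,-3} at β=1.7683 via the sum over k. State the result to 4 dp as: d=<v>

d^4_{-1,-3}(β=1.7683) via Wigner's sum:
c=cos(1.7683/2)=0.633947, s=sin(1.7683/2)=0.773376; N=√[6·120·1·5040]=1904.940944
k∈{0,1} keeps every argument non-negative
  k=0: (−1)^2·1904.9409/(240)·0.6339^6·0.7734^2 = +0.308156
  k=1: (−1)^3·1904.9409/(144)·0.6339^4·0.7734^4 = -0.764354
d^4_{-1,-3}(1.7683) = +0.308156 -0.764354 = -0.456199

d=-0.4562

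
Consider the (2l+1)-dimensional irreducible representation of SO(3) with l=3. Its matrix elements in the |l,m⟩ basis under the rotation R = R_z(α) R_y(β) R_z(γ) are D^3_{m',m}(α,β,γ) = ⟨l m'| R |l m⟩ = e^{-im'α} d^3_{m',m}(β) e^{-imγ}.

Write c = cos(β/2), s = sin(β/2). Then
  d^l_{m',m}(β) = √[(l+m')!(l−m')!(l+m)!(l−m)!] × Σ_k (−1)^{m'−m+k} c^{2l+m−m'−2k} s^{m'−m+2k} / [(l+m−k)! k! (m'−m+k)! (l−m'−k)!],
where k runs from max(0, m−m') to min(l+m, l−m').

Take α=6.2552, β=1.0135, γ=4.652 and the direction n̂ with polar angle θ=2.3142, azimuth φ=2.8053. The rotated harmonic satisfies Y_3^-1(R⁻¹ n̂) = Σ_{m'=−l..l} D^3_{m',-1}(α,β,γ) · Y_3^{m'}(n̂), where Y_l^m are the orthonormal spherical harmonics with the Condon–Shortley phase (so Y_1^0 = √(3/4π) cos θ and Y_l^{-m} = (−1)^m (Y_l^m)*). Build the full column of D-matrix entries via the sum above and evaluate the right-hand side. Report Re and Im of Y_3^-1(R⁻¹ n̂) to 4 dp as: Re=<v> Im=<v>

Re=-0.2694 Im=-0.2171

Need the full column D^3_{m',-1} for m'=−3..3 at α=6.2552, β=1.0135, γ=4.652.
cos(β/2)=0.874326, sin(β/2)=0.485338
d^3_{-3,-1}: single k=2 term ⇒ +0.533125;  D = -0.076687-0.527581i
d^3_{-2,-1}: k∈[1..2] ⇒ +0.784174 -0.483264 = +0.300910;  D = -0.034935-0.298876i
d^3_{-1,-1}: k∈[0..2] ⇒ +0.446727 -1.101219 +0.254493 = -0.399999;  D = +0.035304+0.398438i
d^3_{0,-1}: k∈[0..2] ⇒ -0.859020 +0.794084 -0.081562 = -0.146498;  D = +0.008841+0.146231i
d^3_{1,-1}: k∈[0..2] ⇒ +0.825914 -0.339325 +0.013070 = +0.499659;  D = -0.016188-0.499397i
d^3_{2,-1}: k∈[0..1] ⇒ -0.483264 +0.074455 = -0.408809;  D = +0.001806+0.408805i
d^3_{3,-1}: single k=0 term ⇒ +0.164275;  D = +0.003871-0.164229i
Y_3^{m'}(θ=2.3142,φ=2.8053) and Σ D·Y over m':
  (-0.0767-0.5276i)·(-0.0887-0.1409i)  (-0.0349-0.2989i)·(-0.2932-0.2335i)  (+0.0353+0.3984i)·(-0.2898-0.1013i)  (+0.0088+0.1462i)·(+0.1793+0.0000i)  (-0.0162-0.4994i)·(+0.2898-0.1013i)  (+0.0018+0.4088i)·(-0.2932+0.2335i)  (+0.0039-0.1642i)·(+0.0887-0.1409i)
Y_3^-1(R⁻¹ n̂) = -0.269423-0.217069i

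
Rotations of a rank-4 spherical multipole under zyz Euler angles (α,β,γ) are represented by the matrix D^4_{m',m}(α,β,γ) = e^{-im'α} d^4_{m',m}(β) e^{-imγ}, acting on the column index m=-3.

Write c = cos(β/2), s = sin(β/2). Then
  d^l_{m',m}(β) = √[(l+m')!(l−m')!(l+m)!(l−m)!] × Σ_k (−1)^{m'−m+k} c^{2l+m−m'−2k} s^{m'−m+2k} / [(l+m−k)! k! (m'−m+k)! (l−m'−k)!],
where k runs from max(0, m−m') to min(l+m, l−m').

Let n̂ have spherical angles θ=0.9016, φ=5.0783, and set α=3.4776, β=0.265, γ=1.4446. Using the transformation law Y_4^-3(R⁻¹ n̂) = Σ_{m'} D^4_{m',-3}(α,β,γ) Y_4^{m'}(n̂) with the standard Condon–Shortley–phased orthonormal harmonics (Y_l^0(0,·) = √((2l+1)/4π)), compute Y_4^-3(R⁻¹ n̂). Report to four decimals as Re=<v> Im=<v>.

Need the full column D^4_{m',-3} for m'=−4..4 at α=3.4776, β=0.265, γ=1.4446.
cos(β/2)=0.991235, sin(β/2)=0.132113
d^4_{-4,-3}: single k=1 term ⇒ +0.351338;  D = +0.288905-0.199930i
d^4_{-3,-3}: k∈[0..1] ⇒ +0.931992 -0.115890 = +0.816102;  D = -0.480428+0.659705i
d^4_{-2,-3}: k∈[0..1] ⇒ -0.464776 +0.024769 = -0.440008;  D = -0.127265+0.421201i
d^4_{-1,-3}: k∈[0..1] ⇒ +0.131407 -0.003890 = +0.127516;  D = +0.005428+0.127401i
d^4_{0,-3}: k∈[0..1] ⇒ -0.026108 +0.000464 = -0.025645;  D = +0.009478+0.023829i
d^4_{1,-3}: k∈[0..1] ⇒ +0.003890 -0.000041 = +0.003849;  D = +0.002522+0.002907i
d^4_{2,-3}: k∈[0..1] ⇒ -0.000440 +0.000003 = -0.000437;  D = +0.000380+0.000217i
d^4_{3,-3}: k∈[0..1] ⇒ +0.000037 -0.000000 = +0.000036;  D = +0.000036+0.000007i
d^4_{4,-3}: single k=0 term ⇒ -0.000002;  D = +0.000002-0.000000i
Y_4^{m'}(θ=0.9016,φ=5.0783) and Σ D·Y over m':
  (+0.2889-0.1999i)·(+0.0179-0.1665i)  (-0.4804+0.6597i)·(-0.3335-0.1707i)  (-0.1273+0.4212i)·(-0.2593+0.2329i)  (+0.0054+0.1274i)·(-0.0252-0.0658i)  (+0.0095+0.0238i)·(-0.3556+0.0000i)  (+0.0025+0.0029i)·(+0.0252-0.0658i)  (+0.0004+0.0002i)·(-0.2593-0.2329i)  (+0.0000+0.0000i)·(+0.3335-0.1707i)  (+0.0000-0.0000i)·(+0.0179+0.1665i)
Y_4^-3(R⁻¹ n̂) = +0.184700-0.340843i

Re=0.1847 Im=-0.3408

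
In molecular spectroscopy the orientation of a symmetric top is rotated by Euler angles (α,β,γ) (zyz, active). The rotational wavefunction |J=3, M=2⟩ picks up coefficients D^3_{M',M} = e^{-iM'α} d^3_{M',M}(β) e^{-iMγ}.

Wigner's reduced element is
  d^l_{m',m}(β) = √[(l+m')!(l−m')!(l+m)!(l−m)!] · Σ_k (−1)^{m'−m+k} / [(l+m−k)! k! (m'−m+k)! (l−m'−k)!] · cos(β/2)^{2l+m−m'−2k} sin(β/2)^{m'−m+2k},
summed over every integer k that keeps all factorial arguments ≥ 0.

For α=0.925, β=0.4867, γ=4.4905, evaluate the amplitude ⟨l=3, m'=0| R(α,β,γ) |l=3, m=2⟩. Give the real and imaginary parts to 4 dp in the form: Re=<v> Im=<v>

D^3_{0,2}(0.925,0.4867,4.4905) = e^{-i·0·0.925}·d^3_{0,2}(0.4867)·e^{-i·2·4.4905}. Compute d first:
c=cos(0.4867/2)=0.970536, s=sin(0.4867/2)=0.240955; N=√[6·6·120·1]=65.726707
k∈{2,3} keeps every argument non-negative
  k=2: (−1)^0·65.7267/(12)·0.9705^4·0.2410^2 = +0.282150
  k=3: (−1)^1·65.7267/(12)·0.9705^2·0.2410^4 = -0.017391
d^3_{0,2}(0.4867) = +0.282150 -0.017391 = +0.264759
D = (+1.000000+0.000000i)·(+0.264759)·(-0.903136-0.429355i) = -0.239113-0.113676i

Re=-0.2391 Im=-0.1137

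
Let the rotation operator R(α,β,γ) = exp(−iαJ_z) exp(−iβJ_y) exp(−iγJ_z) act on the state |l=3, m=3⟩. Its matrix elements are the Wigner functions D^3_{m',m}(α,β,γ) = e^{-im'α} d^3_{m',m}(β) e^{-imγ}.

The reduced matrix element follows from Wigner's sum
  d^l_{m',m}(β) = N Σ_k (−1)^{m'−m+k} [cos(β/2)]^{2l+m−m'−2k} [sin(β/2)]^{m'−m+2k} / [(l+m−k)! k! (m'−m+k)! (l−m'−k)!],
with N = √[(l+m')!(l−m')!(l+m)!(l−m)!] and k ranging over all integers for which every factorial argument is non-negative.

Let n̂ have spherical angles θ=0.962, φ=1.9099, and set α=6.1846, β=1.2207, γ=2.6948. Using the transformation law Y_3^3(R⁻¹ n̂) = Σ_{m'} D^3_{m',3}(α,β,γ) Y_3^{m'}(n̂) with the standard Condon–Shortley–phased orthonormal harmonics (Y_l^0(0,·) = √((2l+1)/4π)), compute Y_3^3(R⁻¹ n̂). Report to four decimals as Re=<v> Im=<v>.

Need the full column D^3_{m',3} for m'=−3..3 at α=6.1846, β=1.2207, γ=2.6948.
cos(β/2)=0.819447, sin(β/2)=0.573154
d^3_{-3,3}: single k=6 term ⇒ +0.035451;  D = -0.017805-0.030656i
d^3_{-2,3}: single k=5 term ⇒ +0.124152;  D = -0.051483-0.112975i
d^3_{-1,3}: single k=4 term ⇒ +0.280656;  D = -0.090680-0.265603i
d^3_{0,3}: single k=3 term ⇒ +0.463333;  D = -0.105818-0.451087i
d^3_{1,3}: single k=2 term ⇒ +0.573685;  D = -0.075412-0.568707i
d^3_{2,3}: single k=1 term ⇒ +0.518744;  D = -0.017244-0.518457i
d^3_{3,3}: single k=0 term ⇒ +0.302780;  D = +0.019769-0.302134i
Y_3^{m'}(θ=0.962,φ=1.9099) and Σ D·Y over m':
  (-0.0178-0.0307i)·(+0.1959+0.1211i)  (-0.0515-0.1130i)·(-0.3063+0.2468i)  (-0.0907-0.2656i)·(-0.0560-0.1588i)  (-0.1058-0.4511i)·(-0.2913+0.0000i)  (-0.0754-0.5687i)·(+0.0560-0.1588i)  (-0.0172-0.5185i)·(-0.3063-0.2468i)  (+0.0198-0.3021i)·(-0.1959+0.1211i)
Y_3^3(R⁻¹ n̂) = -0.146909+0.379152i

Re=-0.1469 Im=0.3792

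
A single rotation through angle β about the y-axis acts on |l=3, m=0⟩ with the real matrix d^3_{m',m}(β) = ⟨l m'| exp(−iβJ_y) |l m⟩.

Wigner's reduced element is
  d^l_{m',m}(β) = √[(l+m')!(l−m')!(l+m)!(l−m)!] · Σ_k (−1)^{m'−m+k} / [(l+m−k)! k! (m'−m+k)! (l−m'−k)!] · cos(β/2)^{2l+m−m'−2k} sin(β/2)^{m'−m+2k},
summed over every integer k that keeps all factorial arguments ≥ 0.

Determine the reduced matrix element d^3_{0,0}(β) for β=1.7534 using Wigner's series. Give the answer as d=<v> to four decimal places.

d=0.2574

d^3_{0,0}(β=1.7534) via Wigner's sum:
With c≡cos(β/2)=0.639691 and s≡sin(β/2)=0.768632, N=[6·6·6·6]^{1/2}=36.000000
k: max(0,(0)−(0))=0 … min(3+(0),3−(0))=3
  k=0: (−1)^0·36.0000/(36)·0.6397^6·0.7686^0 = +0.068521
  k=1: (−1)^1·36.0000/(4)·0.6397^4·0.7686^2 = -0.890350
  k=2: (−1)^2·36.0000/(4)·0.6397^2·0.7686^4 = +1.285456
  k=3: (−1)^3·36.0000/(36)·0.6397^0·0.7686^6 = -0.206211
d^3_{0,0}(1.7534) = +0.068521 -0.890350 +1.285456 -0.206211 = +0.257416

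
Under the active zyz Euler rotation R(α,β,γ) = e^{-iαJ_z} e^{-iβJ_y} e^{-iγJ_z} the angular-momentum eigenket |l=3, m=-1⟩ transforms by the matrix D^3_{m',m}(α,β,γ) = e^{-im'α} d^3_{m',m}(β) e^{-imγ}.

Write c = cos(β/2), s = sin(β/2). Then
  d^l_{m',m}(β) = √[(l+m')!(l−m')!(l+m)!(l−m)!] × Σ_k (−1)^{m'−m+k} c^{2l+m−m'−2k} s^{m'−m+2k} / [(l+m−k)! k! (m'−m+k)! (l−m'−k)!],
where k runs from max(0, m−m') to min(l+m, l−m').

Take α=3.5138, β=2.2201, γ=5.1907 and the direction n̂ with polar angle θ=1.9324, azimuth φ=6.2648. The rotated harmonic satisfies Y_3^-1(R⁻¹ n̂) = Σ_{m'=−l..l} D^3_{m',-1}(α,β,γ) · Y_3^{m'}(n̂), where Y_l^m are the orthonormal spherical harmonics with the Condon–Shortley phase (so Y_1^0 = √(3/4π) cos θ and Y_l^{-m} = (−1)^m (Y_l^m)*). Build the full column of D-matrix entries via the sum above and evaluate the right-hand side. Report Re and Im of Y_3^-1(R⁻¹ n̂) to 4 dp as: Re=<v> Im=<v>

Re=0.0022 Im=-0.0363

Need the full column D^3_{m',-1} for m'=−3..3 at α=3.5138, β=2.2201, γ=5.1907.
cos(β/2)=0.444617, sin(β/2)=0.895721
d^3_{-3,-1}: single k=2 term ⇒ +0.121432;  D = -0.121397-0.002931i
d^3_{-2,-1}: k∈[1..2] ⇒ +0.049215 -0.399490 = -0.350274;  D = -0.329269+0.119473i
d^3_{-1,-1}: k∈[0..2] ⇒ +0.007725 -0.250830 +0.763508 = +0.520404;  D = -0.391147+0.343255i
d^3_{0,-1}: k∈[0..2] ⇒ -0.053913 +0.656429 -0.888055 = -0.285540;  D = -0.131428+0.253495i
d^3_{1,-1}: k∈[0..2] ⇒ +0.188122 -1.018011 +0.516460 = -0.313429;  D = +0.033194-0.311667i
d^3_{2,-1}: k∈[0..1] ⇒ -0.399490 +0.810680 = +0.411190;  D = -0.108132-0.396717i
d^3_{3,-1}: single k=0 term ⇒ +0.492842;  D = +0.293655+0.395803i
Y_3^{m'}(θ=1.9324,φ=6.2648) and Σ D·Y over m':
  (-0.1214-0.0029i)·(+0.3409+0.0188i)  (-0.3293+0.1195i)·(-0.3161-0.0116i)  (-0.3911+0.3433i)·(-0.1131-0.0021i)  (-0.1314+0.2535i)·(+0.3134+0.0000i)  (+0.0332-0.3117i)·(+0.1131-0.0021i)  (-0.1081-0.3967i)·(-0.3161+0.0116i)  (+0.2937+0.3958i)·(-0.3409+0.0188i)
Y_3^-1(R⁻¹ n̂) = +0.002245-0.036344i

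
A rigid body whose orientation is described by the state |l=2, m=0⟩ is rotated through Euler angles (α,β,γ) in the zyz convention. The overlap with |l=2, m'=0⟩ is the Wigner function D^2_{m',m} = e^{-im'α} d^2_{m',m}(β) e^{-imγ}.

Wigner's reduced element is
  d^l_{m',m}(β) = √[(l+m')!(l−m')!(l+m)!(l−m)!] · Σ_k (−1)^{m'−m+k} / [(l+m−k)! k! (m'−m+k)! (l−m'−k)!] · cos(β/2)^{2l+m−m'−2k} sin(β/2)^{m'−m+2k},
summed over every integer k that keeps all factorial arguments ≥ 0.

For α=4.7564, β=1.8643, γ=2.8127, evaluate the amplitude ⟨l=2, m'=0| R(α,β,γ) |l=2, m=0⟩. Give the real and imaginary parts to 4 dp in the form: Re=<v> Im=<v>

Re=-0.3745 Im=0.0000

Split into d^2_{0,0}(β=1.8643) × two z-phases.
c=cos(1.8643/2)=0.596109, s=sin(1.8643/2)=0.802903; N=√[2·2·2·2]=4.000000
k∈{0,1,2} keeps every argument non-negative
  k=0: (−1)^0·4.0000/(4)·0.5961^4·0.8029^0 = +0.126271
  k=1: (−1)^1·4.0000/(1)·0.5961^2·0.8029^2 = -0.916301
  k=2: (−1)^2·4.0000/(4)·0.5961^0·0.8029^4 = +0.415579
d^2_{0,0}(1.8643) = +0.126271 -0.916301 +0.415579 = -0.374451
D = (+1.000000+0.000000i)·(-0.374451)·(+1.000000+0.000000i) = -0.374451+0.000000i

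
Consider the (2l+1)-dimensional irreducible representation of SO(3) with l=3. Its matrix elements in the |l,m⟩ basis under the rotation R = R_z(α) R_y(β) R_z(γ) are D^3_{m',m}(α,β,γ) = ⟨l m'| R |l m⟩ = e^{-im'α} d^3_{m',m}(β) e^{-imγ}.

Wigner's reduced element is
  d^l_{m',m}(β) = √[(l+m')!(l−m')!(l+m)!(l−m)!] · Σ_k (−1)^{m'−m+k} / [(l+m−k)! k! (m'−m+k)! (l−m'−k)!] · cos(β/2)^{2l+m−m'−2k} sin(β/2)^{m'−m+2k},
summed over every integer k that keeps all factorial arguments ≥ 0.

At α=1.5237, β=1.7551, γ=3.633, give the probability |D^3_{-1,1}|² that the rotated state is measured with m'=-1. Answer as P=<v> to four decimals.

First d^3_{-1,1}(β=1.7551), then the phase factors e^{-i(-1)α} and e^{-i(1)γ}:
c=cos(1.7551/2)=0.639038, s=sin(1.7551/2)=0.769176; N=√[2·24·24·2]=48.000000
k: max(0,(1)−(-1))=2 … min(3+(1),3−(-1))=4
  k=2: (−1)^0·48.0000/(8)·0.6390^4·0.7692^2 = +0.591981
  k=3: (−1)^1·48.0000/(6)·0.6390^2·0.7692^4 = -1.143522
  k=4: (−1)^2·48.0000/(48)·0.6390^0·0.7692^6 = +0.207087
d^3_{-1,1}(1.7551) = +0.591981 -1.143522 +0.207087 = -0.344454
|D^3_{-1,1}|² = |d^3_{-1,1}(β)|² = (-0.344454)² = 0.118649 (the z-rotation phases have unit modulus)

P=0.1186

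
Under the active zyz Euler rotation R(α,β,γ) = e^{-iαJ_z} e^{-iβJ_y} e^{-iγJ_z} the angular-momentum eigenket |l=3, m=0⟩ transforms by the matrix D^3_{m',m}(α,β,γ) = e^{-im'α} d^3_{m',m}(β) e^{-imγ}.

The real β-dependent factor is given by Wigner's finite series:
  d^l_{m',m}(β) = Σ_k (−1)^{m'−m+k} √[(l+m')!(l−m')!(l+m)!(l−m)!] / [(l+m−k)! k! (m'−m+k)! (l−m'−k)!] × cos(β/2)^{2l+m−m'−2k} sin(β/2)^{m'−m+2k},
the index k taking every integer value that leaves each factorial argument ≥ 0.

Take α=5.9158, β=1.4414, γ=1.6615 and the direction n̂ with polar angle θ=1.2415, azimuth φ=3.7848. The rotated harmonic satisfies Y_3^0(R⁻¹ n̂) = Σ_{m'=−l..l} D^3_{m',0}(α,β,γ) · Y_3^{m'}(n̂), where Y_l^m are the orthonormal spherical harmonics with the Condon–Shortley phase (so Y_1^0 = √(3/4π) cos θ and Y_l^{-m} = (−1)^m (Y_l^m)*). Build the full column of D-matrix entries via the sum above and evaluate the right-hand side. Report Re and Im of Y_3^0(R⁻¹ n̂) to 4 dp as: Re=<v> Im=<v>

Re=0.3335 Im=0.0000

Need the full column D^3_{m',0} for m'=−3..3 at α=5.9158, β=1.4414, γ=1.6615.
cos(β/2)=0.751344, sin(β/2)=0.659911
d^3_{-3,0}: single k=3 term ⇒ +0.545114;  D = +0.246214-0.486341i
d^3_{-2,0}: k∈[2..3] ⇒ +0.760127 -0.586380 = +0.173747;  D = +0.128918-0.116483i
d^3_{-1,0}: k∈[1..3] ⇒ +0.547356 -1.266730 +0.325728 = -0.393645;  D = -0.367377+0.141388i
d^3_{0,0}: k∈[0..3] ⇒ +0.179901 -1.249017 +0.963521 -0.082587 = -0.188182;  D = -0.188182+0.000000i
d^3_{1,0}: k∈[0..2] ⇒ -0.547356 +1.266730 -0.325728 = +0.393645;  D = +0.367377+0.141388i
d^3_{2,0}: k∈[0..1] ⇒ +0.760127 -0.586380 = +0.173747;  D = +0.128918+0.116483i
d^3_{3,0}: single k=0 term ⇒ -0.545114;  D = -0.246214-0.486341i
Y_3^{m'}(θ=1.2415,φ=3.7848) and Σ D·Y over m':
  (+0.2462-0.4863i)·(+0.1241+0.3310i)  (+0.1289-0.1165i)·(+0.0830-0.2840i)  (-0.3674+0.1414i)·(+0.1168-0.0875i)  (-0.1882+0.0000i)·(-0.2989+0.0000i)  (+0.3674+0.1414i)·(-0.1168-0.0875i)  (+0.1289+0.1165i)·(+0.0830+0.2840i)  (-0.2462-0.4863i)·(-0.1241+0.3310i)
Y_3^0(R⁻¹ n̂) = +0.333544+0.000000i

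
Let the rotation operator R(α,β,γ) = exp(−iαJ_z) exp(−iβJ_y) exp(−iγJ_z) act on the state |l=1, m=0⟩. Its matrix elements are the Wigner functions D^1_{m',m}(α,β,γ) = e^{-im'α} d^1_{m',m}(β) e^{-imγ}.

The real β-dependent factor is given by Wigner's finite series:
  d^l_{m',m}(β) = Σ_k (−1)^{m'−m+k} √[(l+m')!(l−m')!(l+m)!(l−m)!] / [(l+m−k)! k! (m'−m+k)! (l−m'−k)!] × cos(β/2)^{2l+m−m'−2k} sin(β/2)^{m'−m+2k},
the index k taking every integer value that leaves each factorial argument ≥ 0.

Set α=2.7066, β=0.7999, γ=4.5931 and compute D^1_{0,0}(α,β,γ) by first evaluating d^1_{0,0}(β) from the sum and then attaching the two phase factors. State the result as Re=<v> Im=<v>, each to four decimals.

First d^1_{0,0}(β=0.7999), then the phase factors e^{-i(0)α} and e^{-i(0)γ}:
Half-angle: c=0.921080, s=0.389372. N=√(1·1·1·1)=1.000000
k∈{0,1} keeps every argument non-negative
  k=0: (−1)^0·1.0000/(1)·0.9211^2·0.3894^0 = +0.848389
  k=1: (−1)^1·1.0000/(1)·0.9211^0·0.3894^2 = -0.151611
d^1_{0,0}(0.7999) = +0.848389 -0.151611 = +0.696778
D = (+1.000000+0.000000i)·(+0.696778)·(+1.000000+0.000000i) = +0.696778+0.000000i

Re=0.6968 Im=0.0000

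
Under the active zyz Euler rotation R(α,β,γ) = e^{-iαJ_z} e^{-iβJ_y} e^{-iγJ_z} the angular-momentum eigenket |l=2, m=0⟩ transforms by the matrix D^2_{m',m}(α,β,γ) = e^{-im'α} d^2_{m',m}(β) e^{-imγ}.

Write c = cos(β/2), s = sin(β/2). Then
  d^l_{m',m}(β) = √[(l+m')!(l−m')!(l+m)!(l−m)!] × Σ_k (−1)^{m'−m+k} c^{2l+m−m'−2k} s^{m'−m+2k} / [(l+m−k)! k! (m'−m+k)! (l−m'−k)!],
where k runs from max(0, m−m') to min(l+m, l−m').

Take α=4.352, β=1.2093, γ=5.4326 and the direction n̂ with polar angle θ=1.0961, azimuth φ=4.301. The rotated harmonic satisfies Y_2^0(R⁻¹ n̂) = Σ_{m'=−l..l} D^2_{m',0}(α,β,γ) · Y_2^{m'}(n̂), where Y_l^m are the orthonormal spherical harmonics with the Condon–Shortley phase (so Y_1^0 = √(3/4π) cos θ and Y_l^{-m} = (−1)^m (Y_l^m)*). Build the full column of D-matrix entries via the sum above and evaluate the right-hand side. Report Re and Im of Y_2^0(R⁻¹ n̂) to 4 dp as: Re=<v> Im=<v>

Re=0.6167 Im=0.0000

Need the full column D^2_{m',0} for m'=−2..2 at α=4.352, β=1.2093, γ=5.4326.
cos(β/2)=0.822701, sin(β/2)=0.568474
d^2_{-2,0}: single k=2 term ⇒ +0.535774;  D = -0.402523+0.353594i
d^2_{-1,0}: k∈[1..2] ⇒ +0.775376 -0.370212 = +0.405165;  D = -0.142877-0.379137i
d^2_{0,0}: k∈[0..2] ⇒ +0.458108 -0.874915 +0.104434 = -0.312372;  D = -0.312372+0.000000i
d^2_{1,0}: k∈[0..1] ⇒ -0.775376 +0.370212 = -0.405165;  D = +0.142877-0.379137i
d^2_{2,0}: single k=0 term ⇒ +0.535774;  D = -0.402523-0.353594i
Y_2^{m'}(θ=1.0961,φ=4.301) and Σ D·Y over m':
  (-0.4025+0.3536i)·(-0.2078-0.2240i)  (-0.1429-0.3791i)·(-0.1256+0.2879i)  (-0.3124+0.0000i)·(-0.1177+0.0000i)  (+0.1429-0.3791i)·(+0.1256+0.2879i)  (-0.4025-0.3536i)·(-0.2078+0.2240i)
Y_2^0(R⁻¹ n̂) = +0.616678+0.000000i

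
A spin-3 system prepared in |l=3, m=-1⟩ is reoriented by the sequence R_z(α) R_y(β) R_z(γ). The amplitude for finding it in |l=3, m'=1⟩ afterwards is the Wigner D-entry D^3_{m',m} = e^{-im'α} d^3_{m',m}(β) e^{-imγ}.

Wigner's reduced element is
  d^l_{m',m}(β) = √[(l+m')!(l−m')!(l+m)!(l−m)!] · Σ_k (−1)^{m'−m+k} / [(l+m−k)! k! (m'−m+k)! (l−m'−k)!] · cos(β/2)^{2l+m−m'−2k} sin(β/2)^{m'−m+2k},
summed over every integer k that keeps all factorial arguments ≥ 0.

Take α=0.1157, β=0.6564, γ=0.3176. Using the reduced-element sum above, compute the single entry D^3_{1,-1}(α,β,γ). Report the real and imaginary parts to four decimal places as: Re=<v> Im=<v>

D^3_{1,-1}(0.1157,0.6564,0.3176) = e^{-i·1·0.1157}·d^3_{1,-1}(0.6564)·e^{-i·-1·0.3176}. Compute d first:
With c≡cos(β/2)=0.946624 and s≡sin(β/2)=0.322340, N=[24·2·2·24]^{1/2}=48.000000
Admissible k: 0..2 (factorial args all ≥0)
  k=0: (−1)^2·48.0000/(8)·0.9466^4·0.3223^2 = +0.500598
  k=1: (−1)^3·48.0000/(6)·0.9466^2·0.3223^4 = -0.077393
  k=2: (−1)^4·48.0000/(48)·0.9466^0·0.3223^6 = +0.001122
d^3_{1,-1}(0.6564) = +0.500598 -0.077393 +0.001122 = +0.424327
Phases: e^{-i·(1)·0.1157}=+0.993314-0.115442i, e^{-i·(-1)·0.3176}=+0.949988+0.312287i ⇒ D=+0.415708+0.085091i

Re=0.4157 Im=0.0851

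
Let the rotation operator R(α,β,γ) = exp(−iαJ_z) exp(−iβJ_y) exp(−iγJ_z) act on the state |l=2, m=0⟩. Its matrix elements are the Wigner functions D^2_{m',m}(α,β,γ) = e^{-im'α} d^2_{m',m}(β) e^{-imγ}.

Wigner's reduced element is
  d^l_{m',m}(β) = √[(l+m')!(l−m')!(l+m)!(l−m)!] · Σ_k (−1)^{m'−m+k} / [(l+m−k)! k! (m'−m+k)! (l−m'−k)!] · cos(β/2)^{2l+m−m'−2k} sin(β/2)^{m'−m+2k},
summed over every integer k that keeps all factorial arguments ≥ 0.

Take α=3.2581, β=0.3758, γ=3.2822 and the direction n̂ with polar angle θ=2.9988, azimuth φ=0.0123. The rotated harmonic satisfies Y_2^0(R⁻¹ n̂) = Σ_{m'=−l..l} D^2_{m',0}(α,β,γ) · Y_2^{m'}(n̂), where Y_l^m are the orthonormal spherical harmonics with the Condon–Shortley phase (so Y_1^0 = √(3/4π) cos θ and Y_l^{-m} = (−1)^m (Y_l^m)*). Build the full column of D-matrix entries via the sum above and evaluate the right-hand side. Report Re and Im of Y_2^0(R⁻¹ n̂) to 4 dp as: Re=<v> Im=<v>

Need the full column D^2_{m',0} for m'=−2..2 at α=3.2581, β=0.3758, γ=3.2822.
cos(β/2)=0.982399, sin(β/2)=0.186796
d^2_{-2,0}: single k=2 term ⇒ +0.082487;  D = +0.080258+0.019047i
d^2_{-1,0}: k∈[1..2] ⇒ +0.433818 -0.015684 = +0.418133;  D = -0.415299-0.048605i
d^2_{0,0}: k∈[0..2] ⇒ +0.931432 -0.134701 +0.001218 = +0.797948;  D = +0.797948+0.000000i
d^2_{1,0}: k∈[0..1] ⇒ -0.433818 +0.015684 = -0.418133;  D = +0.415299-0.048605i
d^2_{2,0}: single k=0 term ⇒ +0.082487;  D = +0.080258-0.019047i
Y_2^{m'}(θ=2.9988,φ=0.0123) and Σ D·Y over m':
  (+0.0803+0.0190i)·(+0.0078-0.0002i)  (-0.4153-0.0486i)·(-0.1088+0.0013i)  (+0.7979+0.0000i)·(+0.6116+0.0000i)  (+0.4153-0.0486i)·(+0.1088+0.0013i)  (+0.0803-0.0190i)·(+0.0078+0.0002i)
Y_2^0(R⁻¹ n̂) = +0.579814+0.000000i

Re=0.5798 Im=0.0000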